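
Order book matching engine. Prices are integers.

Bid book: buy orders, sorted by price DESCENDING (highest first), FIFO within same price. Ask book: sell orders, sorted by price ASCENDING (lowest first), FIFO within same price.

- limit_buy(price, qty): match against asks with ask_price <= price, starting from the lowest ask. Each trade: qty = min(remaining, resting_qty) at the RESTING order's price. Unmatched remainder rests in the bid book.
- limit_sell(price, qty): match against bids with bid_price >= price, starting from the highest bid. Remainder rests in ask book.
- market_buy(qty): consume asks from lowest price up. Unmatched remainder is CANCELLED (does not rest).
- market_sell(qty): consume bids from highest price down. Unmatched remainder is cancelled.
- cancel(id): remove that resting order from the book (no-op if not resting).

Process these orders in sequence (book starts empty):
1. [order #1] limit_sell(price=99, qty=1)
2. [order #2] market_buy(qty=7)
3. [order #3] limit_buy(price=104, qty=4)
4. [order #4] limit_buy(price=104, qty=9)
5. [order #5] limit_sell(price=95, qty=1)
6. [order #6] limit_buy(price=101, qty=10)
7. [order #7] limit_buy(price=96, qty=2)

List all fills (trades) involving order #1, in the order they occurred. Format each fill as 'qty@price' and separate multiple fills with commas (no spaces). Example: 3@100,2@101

After op 1 [order #1] limit_sell(price=99, qty=1): fills=none; bids=[-] asks=[#1:1@99]
After op 2 [order #2] market_buy(qty=7): fills=#2x#1:1@99; bids=[-] asks=[-]
After op 3 [order #3] limit_buy(price=104, qty=4): fills=none; bids=[#3:4@104] asks=[-]
After op 4 [order #4] limit_buy(price=104, qty=9): fills=none; bids=[#3:4@104 #4:9@104] asks=[-]
After op 5 [order #5] limit_sell(price=95, qty=1): fills=#3x#5:1@104; bids=[#3:3@104 #4:9@104] asks=[-]
After op 6 [order #6] limit_buy(price=101, qty=10): fills=none; bids=[#3:3@104 #4:9@104 #6:10@101] asks=[-]
After op 7 [order #7] limit_buy(price=96, qty=2): fills=none; bids=[#3:3@104 #4:9@104 #6:10@101 #7:2@96] asks=[-]

Answer: 1@99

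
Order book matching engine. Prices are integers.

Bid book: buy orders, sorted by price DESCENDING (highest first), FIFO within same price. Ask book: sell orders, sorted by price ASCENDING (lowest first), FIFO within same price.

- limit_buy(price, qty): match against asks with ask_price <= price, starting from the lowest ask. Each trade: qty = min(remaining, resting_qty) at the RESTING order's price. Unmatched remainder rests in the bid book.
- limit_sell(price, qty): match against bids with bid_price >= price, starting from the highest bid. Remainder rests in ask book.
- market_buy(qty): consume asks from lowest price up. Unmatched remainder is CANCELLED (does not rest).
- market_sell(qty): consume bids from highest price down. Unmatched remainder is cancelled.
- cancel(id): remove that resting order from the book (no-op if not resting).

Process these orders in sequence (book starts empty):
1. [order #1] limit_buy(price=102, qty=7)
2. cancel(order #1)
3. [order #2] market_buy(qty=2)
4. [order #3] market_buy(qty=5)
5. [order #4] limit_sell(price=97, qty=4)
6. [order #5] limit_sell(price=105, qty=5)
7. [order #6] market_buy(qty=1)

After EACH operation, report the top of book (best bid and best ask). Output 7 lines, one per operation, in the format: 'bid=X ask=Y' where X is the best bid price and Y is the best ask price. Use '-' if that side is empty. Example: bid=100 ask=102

After op 1 [order #1] limit_buy(price=102, qty=7): fills=none; bids=[#1:7@102] asks=[-]
After op 2 cancel(order #1): fills=none; bids=[-] asks=[-]
After op 3 [order #2] market_buy(qty=2): fills=none; bids=[-] asks=[-]
After op 4 [order #3] market_buy(qty=5): fills=none; bids=[-] asks=[-]
After op 5 [order #4] limit_sell(price=97, qty=4): fills=none; bids=[-] asks=[#4:4@97]
After op 6 [order #5] limit_sell(price=105, qty=5): fills=none; bids=[-] asks=[#4:4@97 #5:5@105]
After op 7 [order #6] market_buy(qty=1): fills=#6x#4:1@97; bids=[-] asks=[#4:3@97 #5:5@105]

Answer: bid=102 ask=-
bid=- ask=-
bid=- ask=-
bid=- ask=-
bid=- ask=97
bid=- ask=97
bid=- ask=97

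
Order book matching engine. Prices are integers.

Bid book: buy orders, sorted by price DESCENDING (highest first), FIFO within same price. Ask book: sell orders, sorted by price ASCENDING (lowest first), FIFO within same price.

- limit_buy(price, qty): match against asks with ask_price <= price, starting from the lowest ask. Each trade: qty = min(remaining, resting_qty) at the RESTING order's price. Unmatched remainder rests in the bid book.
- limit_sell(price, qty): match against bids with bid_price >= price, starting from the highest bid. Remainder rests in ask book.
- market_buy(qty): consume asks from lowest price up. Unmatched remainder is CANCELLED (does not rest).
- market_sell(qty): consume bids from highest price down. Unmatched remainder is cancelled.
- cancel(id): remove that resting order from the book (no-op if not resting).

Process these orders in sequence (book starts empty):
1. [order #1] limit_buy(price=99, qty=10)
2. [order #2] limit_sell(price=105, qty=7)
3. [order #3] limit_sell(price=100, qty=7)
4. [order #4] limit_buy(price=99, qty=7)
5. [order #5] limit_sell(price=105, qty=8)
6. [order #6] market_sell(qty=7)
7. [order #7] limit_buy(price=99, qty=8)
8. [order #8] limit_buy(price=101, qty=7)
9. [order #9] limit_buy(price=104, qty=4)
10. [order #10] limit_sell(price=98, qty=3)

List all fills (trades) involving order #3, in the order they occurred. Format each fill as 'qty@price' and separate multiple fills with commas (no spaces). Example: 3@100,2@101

After op 1 [order #1] limit_buy(price=99, qty=10): fills=none; bids=[#1:10@99] asks=[-]
After op 2 [order #2] limit_sell(price=105, qty=7): fills=none; bids=[#1:10@99] asks=[#2:7@105]
After op 3 [order #3] limit_sell(price=100, qty=7): fills=none; bids=[#1:10@99] asks=[#3:7@100 #2:7@105]
After op 4 [order #4] limit_buy(price=99, qty=7): fills=none; bids=[#1:10@99 #4:7@99] asks=[#3:7@100 #2:7@105]
After op 5 [order #5] limit_sell(price=105, qty=8): fills=none; bids=[#1:10@99 #4:7@99] asks=[#3:7@100 #2:7@105 #5:8@105]
After op 6 [order #6] market_sell(qty=7): fills=#1x#6:7@99; bids=[#1:3@99 #4:7@99] asks=[#3:7@100 #2:7@105 #5:8@105]
After op 7 [order #7] limit_buy(price=99, qty=8): fills=none; bids=[#1:3@99 #4:7@99 #7:8@99] asks=[#3:7@100 #2:7@105 #5:8@105]
After op 8 [order #8] limit_buy(price=101, qty=7): fills=#8x#3:7@100; bids=[#1:3@99 #4:7@99 #7:8@99] asks=[#2:7@105 #5:8@105]
After op 9 [order #9] limit_buy(price=104, qty=4): fills=none; bids=[#9:4@104 #1:3@99 #4:7@99 #7:8@99] asks=[#2:7@105 #5:8@105]
After op 10 [order #10] limit_sell(price=98, qty=3): fills=#9x#10:3@104; bids=[#9:1@104 #1:3@99 #4:7@99 #7:8@99] asks=[#2:7@105 #5:8@105]

Answer: 7@100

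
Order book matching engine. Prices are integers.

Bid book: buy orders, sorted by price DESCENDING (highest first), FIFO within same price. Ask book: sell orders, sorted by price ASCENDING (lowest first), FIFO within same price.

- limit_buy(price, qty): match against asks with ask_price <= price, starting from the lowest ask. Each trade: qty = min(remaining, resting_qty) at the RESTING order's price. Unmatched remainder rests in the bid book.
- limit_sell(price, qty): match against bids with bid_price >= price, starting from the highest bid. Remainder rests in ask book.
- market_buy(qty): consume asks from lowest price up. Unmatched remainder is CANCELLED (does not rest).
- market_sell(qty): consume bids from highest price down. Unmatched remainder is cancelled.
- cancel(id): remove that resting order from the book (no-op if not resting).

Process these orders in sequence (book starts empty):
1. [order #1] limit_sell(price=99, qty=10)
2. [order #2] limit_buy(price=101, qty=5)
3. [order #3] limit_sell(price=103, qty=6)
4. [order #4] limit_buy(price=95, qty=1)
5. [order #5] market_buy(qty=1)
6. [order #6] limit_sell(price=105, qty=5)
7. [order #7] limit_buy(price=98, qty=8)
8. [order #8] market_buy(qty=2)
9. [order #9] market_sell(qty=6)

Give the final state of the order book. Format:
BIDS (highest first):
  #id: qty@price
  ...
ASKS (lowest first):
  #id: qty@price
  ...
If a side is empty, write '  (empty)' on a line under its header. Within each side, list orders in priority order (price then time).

Answer: BIDS (highest first):
  #7: 2@98
  #4: 1@95
ASKS (lowest first):
  #1: 2@99
  #3: 6@103
  #6: 5@105

Derivation:
After op 1 [order #1] limit_sell(price=99, qty=10): fills=none; bids=[-] asks=[#1:10@99]
After op 2 [order #2] limit_buy(price=101, qty=5): fills=#2x#1:5@99; bids=[-] asks=[#1:5@99]
After op 3 [order #3] limit_sell(price=103, qty=6): fills=none; bids=[-] asks=[#1:5@99 #3:6@103]
After op 4 [order #4] limit_buy(price=95, qty=1): fills=none; bids=[#4:1@95] asks=[#1:5@99 #3:6@103]
After op 5 [order #5] market_buy(qty=1): fills=#5x#1:1@99; bids=[#4:1@95] asks=[#1:4@99 #3:6@103]
After op 6 [order #6] limit_sell(price=105, qty=5): fills=none; bids=[#4:1@95] asks=[#1:4@99 #3:6@103 #6:5@105]
After op 7 [order #7] limit_buy(price=98, qty=8): fills=none; bids=[#7:8@98 #4:1@95] asks=[#1:4@99 #3:6@103 #6:5@105]
After op 8 [order #8] market_buy(qty=2): fills=#8x#1:2@99; bids=[#7:8@98 #4:1@95] asks=[#1:2@99 #3:6@103 #6:5@105]
After op 9 [order #9] market_sell(qty=6): fills=#7x#9:6@98; bids=[#7:2@98 #4:1@95] asks=[#1:2@99 #3:6@103 #6:5@105]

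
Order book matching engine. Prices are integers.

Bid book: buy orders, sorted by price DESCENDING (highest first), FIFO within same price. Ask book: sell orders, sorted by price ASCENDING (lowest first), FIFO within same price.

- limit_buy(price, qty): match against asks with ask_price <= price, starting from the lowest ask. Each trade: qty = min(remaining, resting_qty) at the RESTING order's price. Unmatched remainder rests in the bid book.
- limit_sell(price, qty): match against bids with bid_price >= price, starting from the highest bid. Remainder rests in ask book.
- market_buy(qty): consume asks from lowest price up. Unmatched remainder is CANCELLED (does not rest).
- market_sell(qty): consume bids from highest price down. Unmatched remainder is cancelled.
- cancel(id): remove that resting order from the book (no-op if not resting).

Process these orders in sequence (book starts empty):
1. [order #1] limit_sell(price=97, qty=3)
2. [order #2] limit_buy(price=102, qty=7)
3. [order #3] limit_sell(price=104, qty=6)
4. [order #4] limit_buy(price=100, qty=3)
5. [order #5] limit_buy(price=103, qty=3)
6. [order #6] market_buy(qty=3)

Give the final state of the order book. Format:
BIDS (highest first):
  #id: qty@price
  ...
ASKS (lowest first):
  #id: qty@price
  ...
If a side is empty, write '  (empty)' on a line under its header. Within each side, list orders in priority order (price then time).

After op 1 [order #1] limit_sell(price=97, qty=3): fills=none; bids=[-] asks=[#1:3@97]
After op 2 [order #2] limit_buy(price=102, qty=7): fills=#2x#1:3@97; bids=[#2:4@102] asks=[-]
After op 3 [order #3] limit_sell(price=104, qty=6): fills=none; bids=[#2:4@102] asks=[#3:6@104]
After op 4 [order #4] limit_buy(price=100, qty=3): fills=none; bids=[#2:4@102 #4:3@100] asks=[#3:6@104]
After op 5 [order #5] limit_buy(price=103, qty=3): fills=none; bids=[#5:3@103 #2:4@102 #4:3@100] asks=[#3:6@104]
After op 6 [order #6] market_buy(qty=3): fills=#6x#3:3@104; bids=[#5:3@103 #2:4@102 #4:3@100] asks=[#3:3@104]

Answer: BIDS (highest first):
  #5: 3@103
  #2: 4@102
  #4: 3@100
ASKS (lowest first):
  #3: 3@104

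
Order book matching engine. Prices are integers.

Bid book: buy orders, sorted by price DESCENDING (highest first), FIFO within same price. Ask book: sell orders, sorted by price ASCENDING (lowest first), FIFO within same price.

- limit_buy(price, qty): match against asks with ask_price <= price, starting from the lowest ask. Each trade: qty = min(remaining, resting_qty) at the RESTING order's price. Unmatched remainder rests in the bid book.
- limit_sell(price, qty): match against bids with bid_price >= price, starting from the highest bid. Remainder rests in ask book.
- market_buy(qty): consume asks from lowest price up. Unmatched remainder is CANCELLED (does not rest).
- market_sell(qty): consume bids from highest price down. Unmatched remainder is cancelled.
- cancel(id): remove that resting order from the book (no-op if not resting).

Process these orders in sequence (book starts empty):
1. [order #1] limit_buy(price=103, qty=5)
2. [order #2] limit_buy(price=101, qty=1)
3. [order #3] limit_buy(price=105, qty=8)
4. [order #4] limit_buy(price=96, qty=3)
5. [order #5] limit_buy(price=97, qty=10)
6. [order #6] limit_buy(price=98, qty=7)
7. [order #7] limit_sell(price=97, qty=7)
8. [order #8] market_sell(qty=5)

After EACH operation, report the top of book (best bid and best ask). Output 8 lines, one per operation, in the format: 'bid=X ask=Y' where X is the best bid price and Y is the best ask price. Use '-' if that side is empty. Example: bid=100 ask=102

Answer: bid=103 ask=-
bid=103 ask=-
bid=105 ask=-
bid=105 ask=-
bid=105 ask=-
bid=105 ask=-
bid=105 ask=-
bid=103 ask=-

Derivation:
After op 1 [order #1] limit_buy(price=103, qty=5): fills=none; bids=[#1:5@103] asks=[-]
After op 2 [order #2] limit_buy(price=101, qty=1): fills=none; bids=[#1:5@103 #2:1@101] asks=[-]
After op 3 [order #3] limit_buy(price=105, qty=8): fills=none; bids=[#3:8@105 #1:5@103 #2:1@101] asks=[-]
After op 4 [order #4] limit_buy(price=96, qty=3): fills=none; bids=[#3:8@105 #1:5@103 #2:1@101 #4:3@96] asks=[-]
After op 5 [order #5] limit_buy(price=97, qty=10): fills=none; bids=[#3:8@105 #1:5@103 #2:1@101 #5:10@97 #4:3@96] asks=[-]
After op 6 [order #6] limit_buy(price=98, qty=7): fills=none; bids=[#3:8@105 #1:5@103 #2:1@101 #6:7@98 #5:10@97 #4:3@96] asks=[-]
After op 7 [order #7] limit_sell(price=97, qty=7): fills=#3x#7:7@105; bids=[#3:1@105 #1:5@103 #2:1@101 #6:7@98 #5:10@97 #4:3@96] asks=[-]
After op 8 [order #8] market_sell(qty=5): fills=#3x#8:1@105 #1x#8:4@103; bids=[#1:1@103 #2:1@101 #6:7@98 #5:10@97 #4:3@96] asks=[-]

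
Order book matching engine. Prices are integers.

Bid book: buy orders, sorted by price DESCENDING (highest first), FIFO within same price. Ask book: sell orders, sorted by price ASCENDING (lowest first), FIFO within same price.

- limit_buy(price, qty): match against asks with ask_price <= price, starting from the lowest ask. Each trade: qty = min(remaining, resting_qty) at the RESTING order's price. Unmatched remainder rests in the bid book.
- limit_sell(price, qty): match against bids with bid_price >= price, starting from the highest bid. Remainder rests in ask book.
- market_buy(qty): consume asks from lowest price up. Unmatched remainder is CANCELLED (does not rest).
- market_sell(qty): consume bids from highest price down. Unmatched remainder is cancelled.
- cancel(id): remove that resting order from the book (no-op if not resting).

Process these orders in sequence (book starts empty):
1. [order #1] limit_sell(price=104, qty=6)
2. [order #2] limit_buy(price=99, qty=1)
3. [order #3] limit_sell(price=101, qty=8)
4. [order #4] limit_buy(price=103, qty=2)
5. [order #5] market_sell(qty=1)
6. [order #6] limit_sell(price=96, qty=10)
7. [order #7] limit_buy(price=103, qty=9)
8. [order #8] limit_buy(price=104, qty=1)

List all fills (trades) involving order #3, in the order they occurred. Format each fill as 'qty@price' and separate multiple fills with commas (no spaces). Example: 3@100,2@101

After op 1 [order #1] limit_sell(price=104, qty=6): fills=none; bids=[-] asks=[#1:6@104]
After op 2 [order #2] limit_buy(price=99, qty=1): fills=none; bids=[#2:1@99] asks=[#1:6@104]
After op 3 [order #3] limit_sell(price=101, qty=8): fills=none; bids=[#2:1@99] asks=[#3:8@101 #1:6@104]
After op 4 [order #4] limit_buy(price=103, qty=2): fills=#4x#3:2@101; bids=[#2:1@99] asks=[#3:6@101 #1:6@104]
After op 5 [order #5] market_sell(qty=1): fills=#2x#5:1@99; bids=[-] asks=[#3:6@101 #1:6@104]
After op 6 [order #6] limit_sell(price=96, qty=10): fills=none; bids=[-] asks=[#6:10@96 #3:6@101 #1:6@104]
After op 7 [order #7] limit_buy(price=103, qty=9): fills=#7x#6:9@96; bids=[-] asks=[#6:1@96 #3:6@101 #1:6@104]
After op 8 [order #8] limit_buy(price=104, qty=1): fills=#8x#6:1@96; bids=[-] asks=[#3:6@101 #1:6@104]

Answer: 2@101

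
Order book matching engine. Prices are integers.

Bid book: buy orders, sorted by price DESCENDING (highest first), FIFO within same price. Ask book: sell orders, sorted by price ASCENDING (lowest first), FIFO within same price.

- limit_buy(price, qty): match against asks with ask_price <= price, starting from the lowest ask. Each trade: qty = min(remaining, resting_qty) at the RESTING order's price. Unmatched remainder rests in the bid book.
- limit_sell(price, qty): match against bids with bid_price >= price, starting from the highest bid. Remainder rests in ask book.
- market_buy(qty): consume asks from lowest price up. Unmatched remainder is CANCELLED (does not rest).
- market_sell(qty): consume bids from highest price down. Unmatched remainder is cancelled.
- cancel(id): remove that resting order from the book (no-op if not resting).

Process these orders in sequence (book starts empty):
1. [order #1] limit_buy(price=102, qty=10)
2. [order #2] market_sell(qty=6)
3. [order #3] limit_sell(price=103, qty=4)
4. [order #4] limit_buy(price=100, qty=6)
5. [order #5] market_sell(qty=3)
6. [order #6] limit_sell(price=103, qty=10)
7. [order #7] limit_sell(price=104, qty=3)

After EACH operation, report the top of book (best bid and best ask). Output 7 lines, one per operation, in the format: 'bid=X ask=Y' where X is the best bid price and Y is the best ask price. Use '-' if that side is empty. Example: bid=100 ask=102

After op 1 [order #1] limit_buy(price=102, qty=10): fills=none; bids=[#1:10@102] asks=[-]
After op 2 [order #2] market_sell(qty=6): fills=#1x#2:6@102; bids=[#1:4@102] asks=[-]
After op 3 [order #3] limit_sell(price=103, qty=4): fills=none; bids=[#1:4@102] asks=[#3:4@103]
After op 4 [order #4] limit_buy(price=100, qty=6): fills=none; bids=[#1:4@102 #4:6@100] asks=[#3:4@103]
After op 5 [order #5] market_sell(qty=3): fills=#1x#5:3@102; bids=[#1:1@102 #4:6@100] asks=[#3:4@103]
After op 6 [order #6] limit_sell(price=103, qty=10): fills=none; bids=[#1:1@102 #4:6@100] asks=[#3:4@103 #6:10@103]
After op 7 [order #7] limit_sell(price=104, qty=3): fills=none; bids=[#1:1@102 #4:6@100] asks=[#3:4@103 #6:10@103 #7:3@104]

Answer: bid=102 ask=-
bid=102 ask=-
bid=102 ask=103
bid=102 ask=103
bid=102 ask=103
bid=102 ask=103
bid=102 ask=103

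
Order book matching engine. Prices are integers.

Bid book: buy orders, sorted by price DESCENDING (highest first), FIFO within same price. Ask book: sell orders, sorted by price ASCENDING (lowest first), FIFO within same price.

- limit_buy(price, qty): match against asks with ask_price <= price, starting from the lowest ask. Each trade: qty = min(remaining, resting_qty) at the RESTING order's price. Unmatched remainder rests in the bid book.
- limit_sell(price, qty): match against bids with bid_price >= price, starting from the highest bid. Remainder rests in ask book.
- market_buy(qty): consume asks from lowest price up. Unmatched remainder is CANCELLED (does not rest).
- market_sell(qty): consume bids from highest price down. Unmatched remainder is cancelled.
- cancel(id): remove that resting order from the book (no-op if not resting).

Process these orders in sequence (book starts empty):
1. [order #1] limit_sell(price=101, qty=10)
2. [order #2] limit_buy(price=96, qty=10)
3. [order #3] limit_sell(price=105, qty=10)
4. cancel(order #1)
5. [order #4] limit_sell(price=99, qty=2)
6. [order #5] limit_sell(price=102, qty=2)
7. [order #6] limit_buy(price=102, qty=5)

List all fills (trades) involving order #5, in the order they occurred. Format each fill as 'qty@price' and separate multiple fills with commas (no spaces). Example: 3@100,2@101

Answer: 2@102

Derivation:
After op 1 [order #1] limit_sell(price=101, qty=10): fills=none; bids=[-] asks=[#1:10@101]
After op 2 [order #2] limit_buy(price=96, qty=10): fills=none; bids=[#2:10@96] asks=[#1:10@101]
After op 3 [order #3] limit_sell(price=105, qty=10): fills=none; bids=[#2:10@96] asks=[#1:10@101 #3:10@105]
After op 4 cancel(order #1): fills=none; bids=[#2:10@96] asks=[#3:10@105]
After op 5 [order #4] limit_sell(price=99, qty=2): fills=none; bids=[#2:10@96] asks=[#4:2@99 #3:10@105]
After op 6 [order #5] limit_sell(price=102, qty=2): fills=none; bids=[#2:10@96] asks=[#4:2@99 #5:2@102 #3:10@105]
After op 7 [order #6] limit_buy(price=102, qty=5): fills=#6x#4:2@99 #6x#5:2@102; bids=[#6:1@102 #2:10@96] asks=[#3:10@105]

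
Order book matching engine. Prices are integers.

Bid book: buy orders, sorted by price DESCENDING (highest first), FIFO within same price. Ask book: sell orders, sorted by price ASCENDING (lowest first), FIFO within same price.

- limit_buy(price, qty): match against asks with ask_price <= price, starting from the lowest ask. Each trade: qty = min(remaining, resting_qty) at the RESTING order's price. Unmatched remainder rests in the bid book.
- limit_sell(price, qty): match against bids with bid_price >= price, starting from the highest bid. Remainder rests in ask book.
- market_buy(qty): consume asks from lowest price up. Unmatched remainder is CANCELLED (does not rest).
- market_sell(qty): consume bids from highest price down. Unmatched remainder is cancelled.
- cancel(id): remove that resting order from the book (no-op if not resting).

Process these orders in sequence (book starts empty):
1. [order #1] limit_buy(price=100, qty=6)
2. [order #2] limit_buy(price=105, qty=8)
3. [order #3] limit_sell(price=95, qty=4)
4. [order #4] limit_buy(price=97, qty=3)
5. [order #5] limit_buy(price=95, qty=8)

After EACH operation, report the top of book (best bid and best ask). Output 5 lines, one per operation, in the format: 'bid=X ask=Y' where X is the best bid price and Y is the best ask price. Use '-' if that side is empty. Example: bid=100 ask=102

Answer: bid=100 ask=-
bid=105 ask=-
bid=105 ask=-
bid=105 ask=-
bid=105 ask=-

Derivation:
After op 1 [order #1] limit_buy(price=100, qty=6): fills=none; bids=[#1:6@100] asks=[-]
After op 2 [order #2] limit_buy(price=105, qty=8): fills=none; bids=[#2:8@105 #1:6@100] asks=[-]
After op 3 [order #3] limit_sell(price=95, qty=4): fills=#2x#3:4@105; bids=[#2:4@105 #1:6@100] asks=[-]
After op 4 [order #4] limit_buy(price=97, qty=3): fills=none; bids=[#2:4@105 #1:6@100 #4:3@97] asks=[-]
After op 5 [order #5] limit_buy(price=95, qty=8): fills=none; bids=[#2:4@105 #1:6@100 #4:3@97 #5:8@95] asks=[-]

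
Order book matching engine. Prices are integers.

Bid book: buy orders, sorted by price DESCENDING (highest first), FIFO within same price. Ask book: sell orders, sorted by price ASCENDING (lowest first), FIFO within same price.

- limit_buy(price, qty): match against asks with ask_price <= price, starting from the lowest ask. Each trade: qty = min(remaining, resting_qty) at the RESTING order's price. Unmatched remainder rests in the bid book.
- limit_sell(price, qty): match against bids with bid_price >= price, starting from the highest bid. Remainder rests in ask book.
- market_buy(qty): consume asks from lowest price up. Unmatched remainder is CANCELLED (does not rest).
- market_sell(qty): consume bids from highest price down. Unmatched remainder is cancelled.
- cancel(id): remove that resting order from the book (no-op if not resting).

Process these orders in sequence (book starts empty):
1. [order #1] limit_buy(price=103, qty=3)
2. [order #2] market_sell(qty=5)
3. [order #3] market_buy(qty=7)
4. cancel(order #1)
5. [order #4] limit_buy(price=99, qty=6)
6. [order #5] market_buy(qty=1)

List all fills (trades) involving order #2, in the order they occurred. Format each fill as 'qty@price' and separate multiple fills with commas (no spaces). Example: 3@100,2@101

Answer: 3@103

Derivation:
After op 1 [order #1] limit_buy(price=103, qty=3): fills=none; bids=[#1:3@103] asks=[-]
After op 2 [order #2] market_sell(qty=5): fills=#1x#2:3@103; bids=[-] asks=[-]
After op 3 [order #3] market_buy(qty=7): fills=none; bids=[-] asks=[-]
After op 4 cancel(order #1): fills=none; bids=[-] asks=[-]
After op 5 [order #4] limit_buy(price=99, qty=6): fills=none; bids=[#4:6@99] asks=[-]
After op 6 [order #5] market_buy(qty=1): fills=none; bids=[#4:6@99] asks=[-]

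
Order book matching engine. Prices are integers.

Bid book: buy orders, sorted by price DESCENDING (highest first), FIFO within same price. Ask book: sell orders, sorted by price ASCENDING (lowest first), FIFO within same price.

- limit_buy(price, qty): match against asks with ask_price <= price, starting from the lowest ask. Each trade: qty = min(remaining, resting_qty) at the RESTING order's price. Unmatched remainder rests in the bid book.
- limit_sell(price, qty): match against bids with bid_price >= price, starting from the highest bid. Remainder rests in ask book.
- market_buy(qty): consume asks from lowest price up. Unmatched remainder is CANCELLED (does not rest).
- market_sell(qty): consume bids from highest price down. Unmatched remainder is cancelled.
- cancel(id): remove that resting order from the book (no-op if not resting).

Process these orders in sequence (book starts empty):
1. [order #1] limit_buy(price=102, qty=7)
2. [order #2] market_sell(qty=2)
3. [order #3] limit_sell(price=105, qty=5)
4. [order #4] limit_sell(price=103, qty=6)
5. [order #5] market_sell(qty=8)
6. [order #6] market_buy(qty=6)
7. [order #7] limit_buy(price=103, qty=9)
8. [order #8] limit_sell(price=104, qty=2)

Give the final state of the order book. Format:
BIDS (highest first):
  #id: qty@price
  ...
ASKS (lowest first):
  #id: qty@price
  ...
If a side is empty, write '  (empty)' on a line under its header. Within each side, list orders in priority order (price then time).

After op 1 [order #1] limit_buy(price=102, qty=7): fills=none; bids=[#1:7@102] asks=[-]
After op 2 [order #2] market_sell(qty=2): fills=#1x#2:2@102; bids=[#1:5@102] asks=[-]
After op 3 [order #3] limit_sell(price=105, qty=5): fills=none; bids=[#1:5@102] asks=[#3:5@105]
After op 4 [order #4] limit_sell(price=103, qty=6): fills=none; bids=[#1:5@102] asks=[#4:6@103 #3:5@105]
After op 5 [order #5] market_sell(qty=8): fills=#1x#5:5@102; bids=[-] asks=[#4:6@103 #3:5@105]
After op 6 [order #6] market_buy(qty=6): fills=#6x#4:6@103; bids=[-] asks=[#3:5@105]
After op 7 [order #7] limit_buy(price=103, qty=9): fills=none; bids=[#7:9@103] asks=[#3:5@105]
After op 8 [order #8] limit_sell(price=104, qty=2): fills=none; bids=[#7:9@103] asks=[#8:2@104 #3:5@105]

Answer: BIDS (highest first):
  #7: 9@103
ASKS (lowest first):
  #8: 2@104
  #3: 5@105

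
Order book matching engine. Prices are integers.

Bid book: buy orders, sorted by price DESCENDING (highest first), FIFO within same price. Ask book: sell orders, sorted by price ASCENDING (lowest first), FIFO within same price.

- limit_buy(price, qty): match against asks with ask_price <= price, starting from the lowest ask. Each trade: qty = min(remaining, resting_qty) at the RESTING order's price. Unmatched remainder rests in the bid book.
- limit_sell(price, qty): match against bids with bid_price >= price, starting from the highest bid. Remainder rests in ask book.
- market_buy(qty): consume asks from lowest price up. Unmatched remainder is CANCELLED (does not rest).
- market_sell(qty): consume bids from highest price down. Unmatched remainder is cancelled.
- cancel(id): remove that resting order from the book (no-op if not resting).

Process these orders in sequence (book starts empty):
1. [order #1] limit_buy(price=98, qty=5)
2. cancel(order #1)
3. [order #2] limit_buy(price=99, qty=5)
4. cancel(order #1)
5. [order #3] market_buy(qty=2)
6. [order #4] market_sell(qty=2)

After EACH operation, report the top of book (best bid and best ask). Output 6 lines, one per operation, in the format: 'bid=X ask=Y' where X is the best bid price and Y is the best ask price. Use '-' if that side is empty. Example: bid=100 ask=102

After op 1 [order #1] limit_buy(price=98, qty=5): fills=none; bids=[#1:5@98] asks=[-]
After op 2 cancel(order #1): fills=none; bids=[-] asks=[-]
After op 3 [order #2] limit_buy(price=99, qty=5): fills=none; bids=[#2:5@99] asks=[-]
After op 4 cancel(order #1): fills=none; bids=[#2:5@99] asks=[-]
After op 5 [order #3] market_buy(qty=2): fills=none; bids=[#2:5@99] asks=[-]
After op 6 [order #4] market_sell(qty=2): fills=#2x#4:2@99; bids=[#2:3@99] asks=[-]

Answer: bid=98 ask=-
bid=- ask=-
bid=99 ask=-
bid=99 ask=-
bid=99 ask=-
bid=99 ask=-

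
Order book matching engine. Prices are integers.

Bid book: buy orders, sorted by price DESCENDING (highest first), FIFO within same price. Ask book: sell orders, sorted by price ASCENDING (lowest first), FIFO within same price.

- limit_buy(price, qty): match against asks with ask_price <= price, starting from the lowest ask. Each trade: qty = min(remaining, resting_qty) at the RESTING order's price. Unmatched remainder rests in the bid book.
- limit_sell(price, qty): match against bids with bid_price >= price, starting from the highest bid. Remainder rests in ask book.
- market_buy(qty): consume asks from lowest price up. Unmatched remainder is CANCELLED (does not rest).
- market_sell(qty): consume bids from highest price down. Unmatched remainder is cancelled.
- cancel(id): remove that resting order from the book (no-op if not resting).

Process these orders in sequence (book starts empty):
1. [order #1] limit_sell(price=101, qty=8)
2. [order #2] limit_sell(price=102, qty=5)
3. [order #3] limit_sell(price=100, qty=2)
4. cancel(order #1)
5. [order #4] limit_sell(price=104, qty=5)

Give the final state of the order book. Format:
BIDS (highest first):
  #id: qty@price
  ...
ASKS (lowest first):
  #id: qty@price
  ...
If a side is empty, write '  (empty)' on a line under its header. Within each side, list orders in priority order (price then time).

Answer: BIDS (highest first):
  (empty)
ASKS (lowest first):
  #3: 2@100
  #2: 5@102
  #4: 5@104

Derivation:
After op 1 [order #1] limit_sell(price=101, qty=8): fills=none; bids=[-] asks=[#1:8@101]
After op 2 [order #2] limit_sell(price=102, qty=5): fills=none; bids=[-] asks=[#1:8@101 #2:5@102]
After op 3 [order #3] limit_sell(price=100, qty=2): fills=none; bids=[-] asks=[#3:2@100 #1:8@101 #2:5@102]
After op 4 cancel(order #1): fills=none; bids=[-] asks=[#3:2@100 #2:5@102]
After op 5 [order #4] limit_sell(price=104, qty=5): fills=none; bids=[-] asks=[#3:2@100 #2:5@102 #4:5@104]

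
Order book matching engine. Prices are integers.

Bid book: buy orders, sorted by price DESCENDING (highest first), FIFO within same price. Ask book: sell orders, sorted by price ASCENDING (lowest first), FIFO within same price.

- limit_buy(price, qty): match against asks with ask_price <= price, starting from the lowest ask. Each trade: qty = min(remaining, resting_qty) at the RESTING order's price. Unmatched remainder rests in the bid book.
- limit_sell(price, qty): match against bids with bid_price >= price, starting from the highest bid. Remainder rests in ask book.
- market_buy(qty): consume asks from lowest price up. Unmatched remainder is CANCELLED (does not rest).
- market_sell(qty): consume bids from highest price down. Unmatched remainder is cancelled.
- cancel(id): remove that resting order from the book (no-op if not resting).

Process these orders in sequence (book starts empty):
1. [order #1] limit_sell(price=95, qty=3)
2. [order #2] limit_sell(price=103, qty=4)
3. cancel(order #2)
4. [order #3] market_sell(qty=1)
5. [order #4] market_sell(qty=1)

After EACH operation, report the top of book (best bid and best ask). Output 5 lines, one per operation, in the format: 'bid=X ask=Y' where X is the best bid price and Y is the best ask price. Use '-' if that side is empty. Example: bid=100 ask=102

After op 1 [order #1] limit_sell(price=95, qty=3): fills=none; bids=[-] asks=[#1:3@95]
After op 2 [order #2] limit_sell(price=103, qty=4): fills=none; bids=[-] asks=[#1:3@95 #2:4@103]
After op 3 cancel(order #2): fills=none; bids=[-] asks=[#1:3@95]
After op 4 [order #3] market_sell(qty=1): fills=none; bids=[-] asks=[#1:3@95]
After op 5 [order #4] market_sell(qty=1): fills=none; bids=[-] asks=[#1:3@95]

Answer: bid=- ask=95
bid=- ask=95
bid=- ask=95
bid=- ask=95
bid=- ask=95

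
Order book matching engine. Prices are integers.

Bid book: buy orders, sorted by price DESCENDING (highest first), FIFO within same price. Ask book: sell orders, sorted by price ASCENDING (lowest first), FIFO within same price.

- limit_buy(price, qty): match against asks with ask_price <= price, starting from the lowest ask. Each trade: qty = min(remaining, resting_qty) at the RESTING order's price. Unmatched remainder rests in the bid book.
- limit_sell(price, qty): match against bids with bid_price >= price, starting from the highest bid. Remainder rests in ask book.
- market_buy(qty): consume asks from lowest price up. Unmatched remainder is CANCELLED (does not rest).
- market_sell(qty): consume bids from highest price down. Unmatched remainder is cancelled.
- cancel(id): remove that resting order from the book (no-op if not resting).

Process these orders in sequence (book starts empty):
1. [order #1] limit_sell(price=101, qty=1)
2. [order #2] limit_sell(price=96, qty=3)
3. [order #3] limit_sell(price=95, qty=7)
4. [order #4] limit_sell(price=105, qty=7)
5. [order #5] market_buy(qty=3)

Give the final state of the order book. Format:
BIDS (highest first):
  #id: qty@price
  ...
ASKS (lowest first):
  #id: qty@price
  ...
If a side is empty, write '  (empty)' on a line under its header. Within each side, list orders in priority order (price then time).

After op 1 [order #1] limit_sell(price=101, qty=1): fills=none; bids=[-] asks=[#1:1@101]
After op 2 [order #2] limit_sell(price=96, qty=3): fills=none; bids=[-] asks=[#2:3@96 #1:1@101]
After op 3 [order #3] limit_sell(price=95, qty=7): fills=none; bids=[-] asks=[#3:7@95 #2:3@96 #1:1@101]
After op 4 [order #4] limit_sell(price=105, qty=7): fills=none; bids=[-] asks=[#3:7@95 #2:3@96 #1:1@101 #4:7@105]
After op 5 [order #5] market_buy(qty=3): fills=#5x#3:3@95; bids=[-] asks=[#3:4@95 #2:3@96 #1:1@101 #4:7@105]

Answer: BIDS (highest first):
  (empty)
ASKS (lowest first):
  #3: 4@95
  #2: 3@96
  #1: 1@101
  #4: 7@105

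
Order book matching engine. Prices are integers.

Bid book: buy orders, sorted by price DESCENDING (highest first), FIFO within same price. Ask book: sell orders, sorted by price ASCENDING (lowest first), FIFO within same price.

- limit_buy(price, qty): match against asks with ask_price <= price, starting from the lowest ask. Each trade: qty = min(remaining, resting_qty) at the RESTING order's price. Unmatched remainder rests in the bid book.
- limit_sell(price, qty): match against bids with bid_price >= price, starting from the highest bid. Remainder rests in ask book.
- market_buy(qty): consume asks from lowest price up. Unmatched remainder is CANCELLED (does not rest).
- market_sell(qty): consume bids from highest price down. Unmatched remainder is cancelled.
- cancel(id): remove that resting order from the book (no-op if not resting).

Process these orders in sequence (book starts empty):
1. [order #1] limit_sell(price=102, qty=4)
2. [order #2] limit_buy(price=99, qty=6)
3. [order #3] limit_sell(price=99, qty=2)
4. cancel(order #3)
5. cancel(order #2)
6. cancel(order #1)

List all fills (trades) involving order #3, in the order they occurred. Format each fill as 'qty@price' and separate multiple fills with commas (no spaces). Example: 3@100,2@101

After op 1 [order #1] limit_sell(price=102, qty=4): fills=none; bids=[-] asks=[#1:4@102]
After op 2 [order #2] limit_buy(price=99, qty=6): fills=none; bids=[#2:6@99] asks=[#1:4@102]
After op 3 [order #3] limit_sell(price=99, qty=2): fills=#2x#3:2@99; bids=[#2:4@99] asks=[#1:4@102]
After op 4 cancel(order #3): fills=none; bids=[#2:4@99] asks=[#1:4@102]
After op 5 cancel(order #2): fills=none; bids=[-] asks=[#1:4@102]
After op 6 cancel(order #1): fills=none; bids=[-] asks=[-]

Answer: 2@99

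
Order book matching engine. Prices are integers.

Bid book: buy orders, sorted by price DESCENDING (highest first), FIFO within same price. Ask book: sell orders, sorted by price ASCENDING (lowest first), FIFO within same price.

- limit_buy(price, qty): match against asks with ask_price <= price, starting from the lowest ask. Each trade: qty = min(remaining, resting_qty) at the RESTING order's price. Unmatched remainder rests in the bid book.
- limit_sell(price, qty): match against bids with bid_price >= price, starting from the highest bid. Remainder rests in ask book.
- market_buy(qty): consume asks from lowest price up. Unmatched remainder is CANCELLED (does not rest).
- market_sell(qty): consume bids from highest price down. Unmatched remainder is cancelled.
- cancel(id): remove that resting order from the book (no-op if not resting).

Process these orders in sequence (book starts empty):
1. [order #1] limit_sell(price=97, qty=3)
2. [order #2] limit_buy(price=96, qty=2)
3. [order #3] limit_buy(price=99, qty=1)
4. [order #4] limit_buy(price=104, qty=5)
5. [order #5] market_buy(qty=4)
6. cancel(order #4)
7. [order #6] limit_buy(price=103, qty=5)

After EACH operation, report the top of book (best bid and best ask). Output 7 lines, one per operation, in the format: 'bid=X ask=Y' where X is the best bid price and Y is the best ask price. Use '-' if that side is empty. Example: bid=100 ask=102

Answer: bid=- ask=97
bid=96 ask=97
bid=96 ask=97
bid=104 ask=-
bid=104 ask=-
bid=96 ask=-
bid=103 ask=-

Derivation:
After op 1 [order #1] limit_sell(price=97, qty=3): fills=none; bids=[-] asks=[#1:3@97]
After op 2 [order #2] limit_buy(price=96, qty=2): fills=none; bids=[#2:2@96] asks=[#1:3@97]
After op 3 [order #3] limit_buy(price=99, qty=1): fills=#3x#1:1@97; bids=[#2:2@96] asks=[#1:2@97]
After op 4 [order #4] limit_buy(price=104, qty=5): fills=#4x#1:2@97; bids=[#4:3@104 #2:2@96] asks=[-]
After op 5 [order #5] market_buy(qty=4): fills=none; bids=[#4:3@104 #2:2@96] asks=[-]
After op 6 cancel(order #4): fills=none; bids=[#2:2@96] asks=[-]
After op 7 [order #6] limit_buy(price=103, qty=5): fills=none; bids=[#6:5@103 #2:2@96] asks=[-]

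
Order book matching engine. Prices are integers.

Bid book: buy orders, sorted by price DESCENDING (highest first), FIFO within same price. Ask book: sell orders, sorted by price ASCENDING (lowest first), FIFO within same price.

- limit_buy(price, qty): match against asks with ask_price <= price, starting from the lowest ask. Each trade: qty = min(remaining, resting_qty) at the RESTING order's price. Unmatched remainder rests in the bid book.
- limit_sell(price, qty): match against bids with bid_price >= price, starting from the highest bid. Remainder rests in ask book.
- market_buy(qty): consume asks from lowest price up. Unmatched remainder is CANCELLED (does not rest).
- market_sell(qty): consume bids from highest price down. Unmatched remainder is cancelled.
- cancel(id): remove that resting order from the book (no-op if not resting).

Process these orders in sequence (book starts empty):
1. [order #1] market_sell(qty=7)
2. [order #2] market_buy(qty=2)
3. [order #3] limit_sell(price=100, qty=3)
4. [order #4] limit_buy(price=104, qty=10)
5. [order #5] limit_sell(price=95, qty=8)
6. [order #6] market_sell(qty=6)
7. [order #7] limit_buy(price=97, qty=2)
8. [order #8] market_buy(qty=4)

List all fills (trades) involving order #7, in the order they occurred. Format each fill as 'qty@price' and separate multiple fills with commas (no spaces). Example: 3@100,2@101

After op 1 [order #1] market_sell(qty=7): fills=none; bids=[-] asks=[-]
After op 2 [order #2] market_buy(qty=2): fills=none; bids=[-] asks=[-]
After op 3 [order #3] limit_sell(price=100, qty=3): fills=none; bids=[-] asks=[#3:3@100]
After op 4 [order #4] limit_buy(price=104, qty=10): fills=#4x#3:3@100; bids=[#4:7@104] asks=[-]
After op 5 [order #5] limit_sell(price=95, qty=8): fills=#4x#5:7@104; bids=[-] asks=[#5:1@95]
After op 6 [order #6] market_sell(qty=6): fills=none; bids=[-] asks=[#5:1@95]
After op 7 [order #7] limit_buy(price=97, qty=2): fills=#7x#5:1@95; bids=[#7:1@97] asks=[-]
After op 8 [order #8] market_buy(qty=4): fills=none; bids=[#7:1@97] asks=[-]

Answer: 1@95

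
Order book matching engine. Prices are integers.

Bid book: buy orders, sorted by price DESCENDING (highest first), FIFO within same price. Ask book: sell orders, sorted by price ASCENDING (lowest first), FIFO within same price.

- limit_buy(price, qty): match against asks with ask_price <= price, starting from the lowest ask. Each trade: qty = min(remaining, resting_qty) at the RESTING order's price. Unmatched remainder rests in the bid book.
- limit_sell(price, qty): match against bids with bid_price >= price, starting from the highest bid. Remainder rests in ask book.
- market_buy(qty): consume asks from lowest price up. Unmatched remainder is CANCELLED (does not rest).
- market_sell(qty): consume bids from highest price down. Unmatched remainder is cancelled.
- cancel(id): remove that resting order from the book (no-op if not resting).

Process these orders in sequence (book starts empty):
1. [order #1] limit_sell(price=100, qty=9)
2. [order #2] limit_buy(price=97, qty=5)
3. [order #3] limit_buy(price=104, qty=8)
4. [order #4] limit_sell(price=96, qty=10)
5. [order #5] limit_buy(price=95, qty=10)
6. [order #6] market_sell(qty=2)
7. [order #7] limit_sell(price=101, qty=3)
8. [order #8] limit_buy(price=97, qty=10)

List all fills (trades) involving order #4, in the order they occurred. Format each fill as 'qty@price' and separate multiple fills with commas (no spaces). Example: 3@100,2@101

After op 1 [order #1] limit_sell(price=100, qty=9): fills=none; bids=[-] asks=[#1:9@100]
After op 2 [order #2] limit_buy(price=97, qty=5): fills=none; bids=[#2:5@97] asks=[#1:9@100]
After op 3 [order #3] limit_buy(price=104, qty=8): fills=#3x#1:8@100; bids=[#2:5@97] asks=[#1:1@100]
After op 4 [order #4] limit_sell(price=96, qty=10): fills=#2x#4:5@97; bids=[-] asks=[#4:5@96 #1:1@100]
After op 5 [order #5] limit_buy(price=95, qty=10): fills=none; bids=[#5:10@95] asks=[#4:5@96 #1:1@100]
After op 6 [order #6] market_sell(qty=2): fills=#5x#6:2@95; bids=[#5:8@95] asks=[#4:5@96 #1:1@100]
After op 7 [order #7] limit_sell(price=101, qty=3): fills=none; bids=[#5:8@95] asks=[#4:5@96 #1:1@100 #7:3@101]
After op 8 [order #8] limit_buy(price=97, qty=10): fills=#8x#4:5@96; bids=[#8:5@97 #5:8@95] asks=[#1:1@100 #7:3@101]

Answer: 5@97,5@96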